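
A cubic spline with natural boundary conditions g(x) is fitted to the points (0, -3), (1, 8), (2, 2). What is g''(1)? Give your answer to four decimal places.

Put M_i = g'' at the i-th knot. Here h = (1, 1) and Δ = (11, -6), so the interior equations h_(i-1)·M_(i-1) + 2(h_(i-1)+h_i)·M_i + h_i·M_(i+1) = 6(Δ_i − Δ_(i-1)) read
  1·M_0 + 4·M_1 + 1·M_2 = 6(Δ_1 - Δ_0) = -102
Natural end conditions: M_0 = M_2 = 0.
Hence M_0 = 0, M_1 = -51/2, M_2 = 0.

-25.5000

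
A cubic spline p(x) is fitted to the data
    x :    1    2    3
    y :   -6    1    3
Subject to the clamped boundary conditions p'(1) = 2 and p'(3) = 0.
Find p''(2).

Let M_i = p''(x_i). Step sizes h_i = 1, 1; slopes of the chords Δ_i = (y_(i+1) - y_i)/h_i = 7, 2.
  1·M_0 + 4·M_1 + 1·M_2 = 6(Δ_1 - Δ_0) = -30
Clamped end conditions give two more equations: 2h_0·M_0 + h_0·M_1 = 6(Δ_0 - p'(1)) = 30 and h_1·M_1 + 2h_1·M_2 = 6(p'(3) - Δ_1) = -12.
Hence M_0 = 43/2, M_1 = -13, M_2 = 1/2.

-13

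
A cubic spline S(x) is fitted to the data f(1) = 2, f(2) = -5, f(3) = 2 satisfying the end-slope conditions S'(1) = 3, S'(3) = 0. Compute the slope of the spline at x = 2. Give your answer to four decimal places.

-0.7500

Put M_i = S'' at the i-th knot. Here h = (1, 1) and Δ = (-7, 7), so the interior equations h_(i-1)·M_(i-1) + 2(h_(i-1)+h_i)·M_i + h_i·M_(i+1) = 6(Δ_i − Δ_(i-1)) read
  1·M_0 + 4·M_1 + 1·M_2 = 6(Δ_1 - Δ_0) = 84
Clamped end conditions give two more equations: 2h_0·M_0 + h_0·M_1 = 6(Δ_0 - S'(1)) = -60 and h_1·M_1 + 2h_1·M_2 = 6(S'(3) - Δ_1) = -42.
Hence M_0 = -105/2, M_1 = 45, M_2 = -87/2.
On [2, 3], S'(x) = b_1 + 2c_1·(x - 2) + 3d_1·(x - 2)² with b_1 = Δ_1 - h_1(2M_1 + M_2)/6 = -3/4, c_1 = M_1/2 = 45/2, d_1 = (M_2 - M_1)/(6h_1) = -59/4. So S'(2) = -3/4.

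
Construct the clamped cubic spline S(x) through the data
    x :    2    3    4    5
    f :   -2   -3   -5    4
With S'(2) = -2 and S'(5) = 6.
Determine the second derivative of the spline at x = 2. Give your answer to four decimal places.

7.7333

With σ_i denoting the second derivative at x_i, h_i = 1, 1, 1, and Δ_i = (y_(i+1) − y_i)/h_i = -1, -2, 9:
  1·σ_0 + 4·σ_1 + 1·σ_2 = 6(Δ_1 - Δ_0) = -6
  1·σ_1 + 4·σ_2 + 1·σ_3 = 6(Δ_2 - Δ_1) = 66
Clamped end conditions give two more equations: 2h_0·σ_0 + h_0·σ_1 = 6(Δ_0 - S'(2)) = 6 and h_2·σ_2 + 2h_2·σ_3 = 6(S'(5) - Δ_2) = -18.
Solving the tridiagonal system: σ_0 = 116/15, σ_1 = -142/15, σ_2 = 362/15, σ_3 = -316/15.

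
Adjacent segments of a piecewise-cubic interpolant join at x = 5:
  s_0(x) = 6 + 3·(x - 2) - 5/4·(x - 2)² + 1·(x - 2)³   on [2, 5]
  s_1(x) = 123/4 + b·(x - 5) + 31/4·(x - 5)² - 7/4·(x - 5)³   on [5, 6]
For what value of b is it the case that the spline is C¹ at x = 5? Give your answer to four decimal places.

22.5000

s_0'(x) = 3 - 5/2·(x - 2) + 3·(x - 2)², so s_0'(5) = 45/2. On the right, s_1'(5) = b, so b = 45/2.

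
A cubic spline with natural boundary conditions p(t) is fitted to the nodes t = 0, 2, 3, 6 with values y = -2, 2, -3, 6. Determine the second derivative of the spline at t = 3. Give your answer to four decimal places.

Put M_i = p'' at the i-th knot. Here h = (2, 1, 3) and Δ = (2, -5, 3), so the interior equations h_(i-1)·M_(i-1) + 2(h_(i-1)+h_i)·M_i + h_i·M_(i+1) = 6(Δ_i − Δ_(i-1)) read
  2·M_0 + 6·M_1 + 1·M_2 = 6(Δ_1 - Δ_0) = -42
  1·M_1 + 8·M_2 + 3·M_3 = 6(Δ_2 - Δ_1) = 48
Natural end conditions: M_0 = M_3 = 0.
Hence M_0 = 0, M_1 = -384/47, M_2 = 330/47, M_3 = 0.

7.0213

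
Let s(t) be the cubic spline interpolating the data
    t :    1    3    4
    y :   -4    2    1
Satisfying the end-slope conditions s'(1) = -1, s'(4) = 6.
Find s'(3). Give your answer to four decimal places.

Put σ_i = s'' at the i-th knot. Here h = (2, 1) and Δ = (3, -1), so the interior equations h_(i-1)·σ_(i-1) + 2(h_(i-1)+h_i)·σ_i + h_i·σ_(i+1) = 6(Δ_i − Δ_(i-1)) read
  2·σ_0 + 6·σ_1 + 1·σ_2 = 6(Δ_1 - Δ_0) = -24
Clamped end conditions give two more equations: 2h_0·σ_0 + h_0·σ_1 = 6(Δ_0 - s'(1)) = 24 and h_1·σ_1 + 2h_1·σ_2 = 6(s'(4) - Δ_1) = 42.
Hence σ_0 = 37/3, σ_1 = -38/3, σ_2 = 82/3.
On [3, 4], s'(t) = b_1 + 2c_1·(t - 3) + 3d_1·(t - 3)² with b_1 = Δ_1 - h_1(2σ_1 + σ_2)/6 = -4/3, c_1 = σ_1/2 = -19/3, d_1 = (σ_2 - σ_1)/(6h_1) = 20/3. So s'(3) = -4/3.

-1.3333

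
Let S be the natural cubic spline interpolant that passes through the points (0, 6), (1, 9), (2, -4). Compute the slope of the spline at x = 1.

Write M_i for S''(x_i). With h_i = 1, 1 and divided differences Δ_i = 3, -13, the continuity of S' gives the tridiagonal system
  1·M_0 + 4·M_1 + 1·M_2 = 6(Δ_1 - Δ_0) = -96
Natural end conditions: M_0 = M_2 = 0.
Solving: M_0 = 0, M_1 = -24, M_2 = 0.
On [1, 2], S'(x) = b_1 + 2c_1·(x - 1) + 3d_1·(x - 1)² with b_1 = Δ_1 - h_1(2M_1 + M_2)/6 = -5, c_1 = M_1/2 = -12, d_1 = (M_2 - M_1)/(6h_1) = 4. So S'(1) = -5.

-5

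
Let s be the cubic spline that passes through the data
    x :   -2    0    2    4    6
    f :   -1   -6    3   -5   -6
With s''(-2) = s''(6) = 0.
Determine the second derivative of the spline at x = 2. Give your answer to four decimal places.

Write σ_i for s''(x_i). With h_i = 2, 2, 2, 2 and divided differences Δ_i = -5/2, 9/2, -4, -1/2, the continuity of s' gives the tridiagonal system
  2·σ_0 + 8·σ_1 + 2·σ_2 = 6(Δ_1 - Δ_0) = 42
  2·σ_1 + 8·σ_2 + 2·σ_3 = 6(Δ_2 - Δ_1) = -51
  2·σ_2 + 8·σ_3 + 2·σ_4 = 6(Δ_3 - Δ_2) = 21
Natural end conditions: σ_0 = σ_4 = 0.
Solving the tridiagonal system: σ_0 = 0, σ_1 = 855/112, σ_2 = -267/28, σ_3 = 561/112, σ_4 = 0.

-9.5357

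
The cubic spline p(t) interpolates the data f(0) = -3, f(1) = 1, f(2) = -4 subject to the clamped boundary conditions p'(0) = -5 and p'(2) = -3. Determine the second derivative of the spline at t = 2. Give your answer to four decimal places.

Write m_i for p''(x_i). With h_i = 1, 1 and divided differences Δ_i = 4, -5, the continuity of p' gives the tridiagonal system
  1·m_0 + 4·m_1 + 1·m_2 = 6(Δ_1 - Δ_0) = -54
Clamped end conditions give two more equations: 2h_0·m_0 + h_0·m_1 = 6(Δ_0 - p'(0)) = 54 and h_1·m_1 + 2h_1·m_2 = 6(p'(2) - Δ_1) = 12.
Forward elimination and back-substitution give m_0 = 83/2, m_1 = -29, m_2 = 41/2.

20.5000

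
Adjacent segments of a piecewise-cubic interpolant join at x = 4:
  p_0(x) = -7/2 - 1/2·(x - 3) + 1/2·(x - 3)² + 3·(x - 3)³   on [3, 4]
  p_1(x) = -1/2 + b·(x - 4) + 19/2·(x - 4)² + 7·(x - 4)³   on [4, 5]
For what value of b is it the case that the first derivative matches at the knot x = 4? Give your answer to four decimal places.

p_0'(x) = -1/2 + 1·(x - 3) + 9·(x - 3)², so p_0'(4) = 19/2. On the right, p_1'(4) = b, so b = 19/2.

9.5000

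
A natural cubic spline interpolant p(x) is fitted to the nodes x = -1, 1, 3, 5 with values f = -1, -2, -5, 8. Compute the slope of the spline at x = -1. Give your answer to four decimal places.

0.3000

Put M_i = p'' at the i-th knot. Here h = (2, 2, 2) and Δ = (-1/2, -3/2, 13/2), so the interior equations h_(i-1)·M_(i-1) + 2(h_(i-1)+h_i)·M_i + h_i·M_(i+1) = 6(Δ_i − Δ_(i-1)) read
  2·M_0 + 8·M_1 + 2·M_2 = 6(Δ_1 - Δ_0) = -6
  2·M_1 + 8·M_2 + 2·M_3 = 6(Δ_2 - Δ_1) = 48
Natural end conditions: M_0 = M_3 = 0.
Solving the tridiagonal system: M_0 = 0, M_1 = -12/5, M_2 = 33/5, M_3 = 0.
On [-1, 1], p'(x) = b_0 + 2c_0·(x + 1) + 3d_0·(x + 1)² with b_0 = Δ_0 - h_0(2M_0 + M_1)/6 = 3/10, c_0 = M_0/2 = 0, d_0 = (M_1 - M_0)/(6h_0) = -1/5. So p'(-1) = 3/10.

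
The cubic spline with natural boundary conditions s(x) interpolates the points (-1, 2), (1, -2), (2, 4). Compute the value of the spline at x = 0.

-2

Let σ_i = s''(x_i). Step sizes h_i = 2, 1; slopes of the chords Δ_i = (y_(i+1) - y_i)/h_i = -2, 6.
  2·σ_0 + 6·σ_1 + 1·σ_2 = 6(Δ_1 - Δ_0) = 48
Natural end conditions: σ_0 = σ_2 = 0.
Forward elimination and back-substitution give σ_0 = 0, σ_1 = 8, σ_2 = 0.
On [-1, 1], s(x) = 2 - 14/3·(x + 1) + 0·(x + 1)² + 2/3·(x + 1)³.
With (x + 1) = 1: s(0) = -2.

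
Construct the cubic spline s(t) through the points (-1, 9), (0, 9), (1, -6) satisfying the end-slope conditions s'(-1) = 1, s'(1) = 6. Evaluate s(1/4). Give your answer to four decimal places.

4.5469

Put σ_i = s'' at the i-th knot. Here h = (1, 1) and Δ = (0, -15), so the interior equations h_(i-1)·σ_(i-1) + 2(h_(i-1)+h_i)·σ_i + h_i·σ_(i+1) = 6(Δ_i − Δ_(i-1)) read
  1·σ_0 + 4·σ_1 + 1·σ_2 = 6(Δ_1 - Δ_0) = -90
Clamped end conditions give two more equations: 2h_0·σ_0 + h_0·σ_1 = 6(Δ_0 - s'(-1)) = -6 and h_1·σ_1 + 2h_1·σ_2 = 6(s'(1) - Δ_1) = 126.
Solving the tridiagonal system: σ_0 = 22, σ_1 = -50, σ_2 = 88.
On [0, 1], s(t) = 9 - 13·t - 25·t² + 23·t³.
With t = 1/4: s(1/4) = 291/64.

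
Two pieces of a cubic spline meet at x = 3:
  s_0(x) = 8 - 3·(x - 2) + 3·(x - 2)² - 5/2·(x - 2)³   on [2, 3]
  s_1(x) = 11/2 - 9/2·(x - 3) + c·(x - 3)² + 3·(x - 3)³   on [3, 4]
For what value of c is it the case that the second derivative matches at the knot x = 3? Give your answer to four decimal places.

s_0''(x) = 6 - 15·(x - 2), so s_0''(3) = -9. On the right, s_1''(3) = 2c, so c = -9/2.

-4.5000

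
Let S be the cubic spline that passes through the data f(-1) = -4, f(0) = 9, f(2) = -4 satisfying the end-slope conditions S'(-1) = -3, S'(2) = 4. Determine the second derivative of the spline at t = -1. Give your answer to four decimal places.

69.8333

Let m_i = S''(x_i). Step sizes h_i = 1, 2; slopes of the chords Δ_i = (y_(i+1) - y_i)/h_i = 13, -13/2.
  1·m_0 + 6·m_1 + 2·m_2 = 6(Δ_1 - Δ_0) = -117
Clamped end conditions give two more equations: 2h_0·m_0 + h_0·m_1 = 6(Δ_0 - S'(-1)) = 96 and h_1·m_1 + 2h_1·m_2 = 6(S'(2) - Δ_1) = 63.
Solving the tridiagonal system: m_0 = 419/6, m_1 = -131/3, m_2 = 451/12.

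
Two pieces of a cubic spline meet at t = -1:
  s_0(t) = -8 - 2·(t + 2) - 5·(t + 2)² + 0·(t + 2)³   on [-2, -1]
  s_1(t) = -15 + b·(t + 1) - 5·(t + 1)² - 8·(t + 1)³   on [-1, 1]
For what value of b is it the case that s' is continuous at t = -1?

s_0'(t) = -2 - 10·(t + 2) + 0·(t + 2)², so s_0'(-1) = -12. On the right, s_1'(-1) = b, so b = -12.

-12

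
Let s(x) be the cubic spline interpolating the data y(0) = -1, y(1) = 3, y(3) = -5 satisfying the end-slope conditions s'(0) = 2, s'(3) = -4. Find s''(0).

12

With M_i denoting the second derivative at x_i, h_i = 1, 2, and Δ_i = (y_(i+1) − y_i)/h_i = 4, -4:
  1·M_0 + 6·M_1 + 2·M_2 = 6(Δ_1 - Δ_0) = -48
Clamped end conditions give two more equations: 2h_0·M_0 + h_0·M_1 = 6(Δ_0 - s'(0)) = 12 and h_1·M_1 + 2h_1·M_2 = 6(s'(3) - Δ_1) = 0.
Forward elimination and back-substitution give M_0 = 12, M_1 = -12, M_2 = 6.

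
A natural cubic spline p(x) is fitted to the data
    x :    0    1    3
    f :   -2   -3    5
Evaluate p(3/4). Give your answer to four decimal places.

-3.0234

Let m_i = p''(x_i). Step sizes h_i = 1, 2; slopes of the chords Δ_i = (y_(i+1) - y_i)/h_i = -1, 4.
  1·m_0 + 6·m_1 + 2·m_2 = 6(Δ_1 - Δ_0) = 30
Natural end conditions: m_0 = m_2 = 0.
Solving: m_0 = 0, m_1 = 5, m_2 = 0.
On [0, 1], p(x) = -2 - 11/6·x + 0·x² + 5/6·x³.
With x = 3/4: p(3/4) = -387/128.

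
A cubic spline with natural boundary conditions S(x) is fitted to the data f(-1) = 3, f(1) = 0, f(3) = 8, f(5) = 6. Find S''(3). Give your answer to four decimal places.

-5.1000

Let M_i = S''(x_i). Step sizes h_i = 2, 2, 2; slopes of the chords Δ_i = (y_(i+1) - y_i)/h_i = -3/2, 4, -1.
  2·M_0 + 8·M_1 + 2·M_2 = 6(Δ_1 - Δ_0) = 33
  2·M_1 + 8·M_2 + 2·M_3 = 6(Δ_2 - Δ_1) = -30
Natural end conditions: M_0 = M_3 = 0.
Solving the tridiagonal system: M_0 = 0, M_1 = 27/5, M_2 = -51/10, M_3 = 0.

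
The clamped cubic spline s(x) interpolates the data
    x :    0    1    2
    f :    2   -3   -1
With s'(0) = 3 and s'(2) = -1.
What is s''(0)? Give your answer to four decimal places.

Write σ_i for s''(x_i). With h_i = 1, 1 and divided differences Δ_i = -5, 2, the continuity of s' gives the tridiagonal system
  1·σ_0 + 4·σ_1 + 1·σ_2 = 6(Δ_1 - Δ_0) = 42
Clamped end conditions give two more equations: 2h_0·σ_0 + h_0·σ_1 = 6(Δ_0 - s'(0)) = -48 and h_1·σ_1 + 2h_1·σ_2 = 6(s'(2) - Δ_1) = -18.
Forward elimination and back-substitution give σ_0 = -73/2, σ_1 = 25, σ_2 = -43/2.

-36.5000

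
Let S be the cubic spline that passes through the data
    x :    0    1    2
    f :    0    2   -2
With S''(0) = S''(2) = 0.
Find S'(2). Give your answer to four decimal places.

-5.5000

With σ_i denoting the second derivative at x_i, h_i = 1, 1, and Δ_i = (y_(i+1) − y_i)/h_i = 2, -4:
  1·σ_0 + 4·σ_1 + 1·σ_2 = 6(Δ_1 - Δ_0) = -36
Natural end conditions: σ_0 = σ_2 = 0.
Forward elimination and back-substitution give σ_0 = 0, σ_1 = -9, σ_2 = 0.
On [1, 2], S'(x) = b_1 + 2c_1·(x - 1) + 3d_1·(x - 1)² with b_1 = Δ_1 - h_1(2σ_1 + σ_2)/6 = -1, c_1 = σ_1/2 = -9/2, d_1 = (σ_2 - σ_1)/(6h_1) = 3/2. So S'(2) = -11/2.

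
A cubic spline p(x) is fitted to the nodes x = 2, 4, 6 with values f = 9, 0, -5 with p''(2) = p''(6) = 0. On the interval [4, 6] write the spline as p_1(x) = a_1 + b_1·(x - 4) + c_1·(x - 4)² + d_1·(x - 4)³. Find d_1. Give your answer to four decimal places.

-0.1250

Let M_i = p''(x_i). Step sizes h_i = 2, 2; slopes of the chords Δ_i = (y_(i+1) - y_i)/h_i = -9/2, -5/2.
  2·M_0 + 8·M_1 + 2·M_2 = 6(Δ_1 - Δ_0) = 12
Natural end conditions: M_0 = M_2 = 0.
Solving the tridiagonal system: M_0 = 0, M_1 = 3/2, M_2 = 0.
On [4, 6], with p_1(x) = a_1 + b_1·(x - 4) + c_1·(x - 4)² + d_1·(x - 4)³: c_1 = M_1/2 = 3/4, d_1 = (M_2 - M_1)/(6h_1) = -1/8, b_1 = Δ_1 - h_1(2M_1 + M_2)/6 = -7/2.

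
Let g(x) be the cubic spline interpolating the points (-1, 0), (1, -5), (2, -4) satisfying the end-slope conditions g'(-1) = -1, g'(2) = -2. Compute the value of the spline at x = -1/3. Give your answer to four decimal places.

-1.6790

Put M_i = g'' at the i-th knot. Here h = (2, 1) and Δ = (-5/2, 1), so the interior equations h_(i-1)·M_(i-1) + 2(h_(i-1)+h_i)·M_i + h_i·M_(i+1) = 6(Δ_i − Δ_(i-1)) read
  2·M_0 + 6·M_1 + 1·M_2 = 6(Δ_1 - Δ_0) = 21
Clamped end conditions give two more equations: 2h_0·M_0 + h_0·M_1 = 6(Δ_0 - g'(-1)) = -9 and h_1·M_1 + 2h_1·M_2 = 6(g'(2) - Δ_1) = -18.
Solving: M_0 = -73/12, M_1 = 23/3, M_2 = -77/6.
On [-1, 1], g(x) = 0 - 1·(x + 1) - 73/24·(x + 1)² + 55/48·(x + 1)³.
With (x + 1) = 2/3: g(-1/3) = -136/81.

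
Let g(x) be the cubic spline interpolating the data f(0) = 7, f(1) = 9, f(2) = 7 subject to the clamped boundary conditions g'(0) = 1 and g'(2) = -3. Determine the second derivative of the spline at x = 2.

With M_i denoting the second derivative at x_i, h_i = 1, 1, and Δ_i = (y_(i+1) − y_i)/h_i = 2, -2:
  1·M_0 + 4·M_1 + 1·M_2 = 6(Δ_1 - Δ_0) = -24
Clamped end conditions give two more equations: 2h_0·M_0 + h_0·M_1 = 6(Δ_0 - g'(0)) = 6 and h_1·M_1 + 2h_1·M_2 = 6(g'(2) - Δ_1) = -6.
Solving the tridiagonal system: M_0 = 7, M_1 = -8, M_2 = 1.

1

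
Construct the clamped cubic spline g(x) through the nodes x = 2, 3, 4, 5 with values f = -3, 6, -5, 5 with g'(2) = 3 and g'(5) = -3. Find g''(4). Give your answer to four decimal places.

Let M_i = g''(x_i). Step sizes h_i = 1, 1, 1; slopes of the chords Δ_i = (y_(i+1) - y_i)/h_i = 9, -11, 10.
  1·M_0 + 4·M_1 + 1·M_2 = 6(Δ_1 - Δ_0) = -120
  1·M_1 + 4·M_2 + 1·M_3 = 6(Δ_2 - Δ_1) = 126
Clamped end conditions give two more equations: 2h_0·M_0 + h_0·M_1 = 6(Δ_0 - g'(2)) = 36 and h_2·M_2 + 2h_2·M_3 = 6(g'(5) - Δ_2) = -78.
Solving the tridiagonal system: M_0 = 234/5, M_1 = -288/5, M_2 = 318/5, M_3 = -354/5.

63.6000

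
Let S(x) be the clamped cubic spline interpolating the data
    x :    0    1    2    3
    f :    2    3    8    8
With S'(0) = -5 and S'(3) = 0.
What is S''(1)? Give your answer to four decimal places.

4.5333

Write M_i for S''(x_i). With h_i = 1, 1, 1 and divided differences Δ_i = 1, 5, 0, the continuity of S' gives the tridiagonal system
  1·M_0 + 4·M_1 + 1·M_2 = 6(Δ_1 - Δ_0) = 24
  1·M_1 + 4·M_2 + 1·M_3 = 6(Δ_2 - Δ_1) = -30
Clamped end conditions give two more equations: 2h_0·M_0 + h_0·M_1 = 6(Δ_0 - S'(0)) = 36 and h_2·M_2 + 2h_2·M_3 = 6(S'(3) - Δ_2) = 0.
Forward elimination and back-substitution give M_0 = 236/15, M_1 = 68/15, M_2 = -148/15, M_3 = 74/15.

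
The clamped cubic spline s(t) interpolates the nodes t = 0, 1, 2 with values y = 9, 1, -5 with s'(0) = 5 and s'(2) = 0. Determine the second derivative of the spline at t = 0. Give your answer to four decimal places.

Write m_i for s''(x_i). With h_i = 1, 1 and divided differences Δ_i = -8, -6, the continuity of s' gives the tridiagonal system
  1·m_0 + 4·m_1 + 1·m_2 = 6(Δ_1 - Δ_0) = 12
Clamped end conditions give two more equations: 2h_0·m_0 + h_0·m_1 = 6(Δ_0 - s'(0)) = -78 and h_1·m_1 + 2h_1·m_2 = 6(s'(2) - Δ_1) = 36.
Hence m_0 = -89/2, m_1 = 11, m_2 = 25/2.

-44.5000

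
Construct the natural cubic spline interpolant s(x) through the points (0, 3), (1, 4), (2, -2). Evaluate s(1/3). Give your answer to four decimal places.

3.8519

Put M_i = s'' at the i-th knot. Here h = (1, 1) and Δ = (1, -6), so the interior equations h_(i-1)·M_(i-1) + 2(h_(i-1)+h_i)·M_i + h_i·M_(i+1) = 6(Δ_i − Δ_(i-1)) read
  1·M_0 + 4·M_1 + 1·M_2 = 6(Δ_1 - Δ_0) = -42
Natural end conditions: M_0 = M_2 = 0.
Solving the tridiagonal system: M_0 = 0, M_1 = -21/2, M_2 = 0.
On [0, 1], s(x) = 3 + 11/4·x + 0·x² - 7/4·x³.
With x = 1/3: s(1/3) = 104/27.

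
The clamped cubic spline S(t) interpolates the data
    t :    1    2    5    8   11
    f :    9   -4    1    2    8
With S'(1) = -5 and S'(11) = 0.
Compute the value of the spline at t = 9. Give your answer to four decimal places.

Put M_i = S'' at the i-th knot. Here h = (1, 3, 3, 3) and Δ = (-13, 5/3, 1/3, 2), so the interior equations h_(i-1)·M_(i-1) + 2(h_(i-1)+h_i)·M_i + h_i·M_(i+1) = 6(Δ_i − Δ_(i-1)) read
  1·M_0 + 8·M_1 + 3·M_2 = 6(Δ_1 - Δ_0) = 88
  3·M_1 + 12·M_2 + 3·M_3 = 6(Δ_2 - Δ_1) = -8
  3·M_2 + 12·M_3 + 3·M_4 = 6(Δ_3 - Δ_2) = 10
Clamped end conditions give two more equations: 2h_0·M_0 + h_0·M_1 = 6(Δ_0 - S'(1)) = -48 and h_3·M_3 + 2h_3·M_4 = 6(S'(11) - Δ_3) = -12.
Forward elimination and back-substitution give M_0 = -946/29, M_1 = 500/29, M_2 = -502/87, M_3 = 92/29, M_4 = -104/29.
On [8, 11], S(t) = 2 + 18/29·(t - 8) + 46/29·(t - 8)² - 98/261·(t - 8)³.
With (t - 8) = 1: S(9) = 1000/261.

3.8314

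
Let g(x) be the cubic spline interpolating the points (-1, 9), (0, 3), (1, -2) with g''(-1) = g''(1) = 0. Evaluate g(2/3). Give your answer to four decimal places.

Let M_i = g''(x_i). Step sizes h_i = 1, 1; slopes of the chords Δ_i = (y_(i+1) - y_i)/h_i = -6, -5.
  1·M_0 + 4·M_1 + 1·M_2 = 6(Δ_1 - Δ_0) = 6
Natural end conditions: M_0 = M_2 = 0.
Solving the tridiagonal system: M_0 = 0, M_1 = 3/2, M_2 = 0.
On [0, 1], g(x) = 3 - 11/2·x + 3/4·x² - 1/4·x³.
With x = 2/3: g(2/3) = -11/27.

-0.4074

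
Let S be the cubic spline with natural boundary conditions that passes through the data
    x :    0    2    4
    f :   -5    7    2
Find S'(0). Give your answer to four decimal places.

Let M_i = S''(x_i). Step sizes h_i = 2, 2; slopes of the chords Δ_i = (y_(i+1) - y_i)/h_i = 6, -5/2.
  2·M_0 + 8·M_1 + 2·M_2 = 6(Δ_1 - Δ_0) = -51
Natural end conditions: M_0 = M_2 = 0.
Solving the tridiagonal system: M_0 = 0, M_1 = -51/8, M_2 = 0.
On [0, 2], S'(x) = b_0 + 2c_0·x + 3d_0·x² with b_0 = Δ_0 - h_0(2M_0 + M_1)/6 = 65/8, c_0 = M_0/2 = 0, d_0 = (M_1 - M_0)/(6h_0) = -17/32. So S'(0) = 65/8.

8.1250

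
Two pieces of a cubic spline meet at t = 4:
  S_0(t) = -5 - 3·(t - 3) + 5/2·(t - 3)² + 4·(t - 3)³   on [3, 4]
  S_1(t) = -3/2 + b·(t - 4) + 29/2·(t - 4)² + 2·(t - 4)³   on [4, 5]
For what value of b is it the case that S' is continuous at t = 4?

14

S_0'(t) = -3 + 5·(t - 3) + 12·(t - 3)², so S_0'(4) = 14. On the right, S_1'(4) = b, so b = 14.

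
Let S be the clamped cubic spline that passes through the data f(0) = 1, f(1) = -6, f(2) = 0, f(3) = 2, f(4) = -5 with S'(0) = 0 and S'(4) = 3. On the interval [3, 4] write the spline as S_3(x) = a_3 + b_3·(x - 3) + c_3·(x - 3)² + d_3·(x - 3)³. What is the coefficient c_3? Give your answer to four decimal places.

-10.8214

Let σ_i = S''(x_i). Step sizes h_i = 1, 1, 1, 1; slopes of the chords Δ_i = (y_(i+1) - y_i)/h_i = -7, 6, 2, -7.
  1·σ_0 + 4·σ_1 + 1·σ_2 = 6(Δ_1 - Δ_0) = 78
  1·σ_1 + 4·σ_2 + 1·σ_3 = 6(Δ_2 - Δ_1) = -24
  1·σ_2 + 4·σ_3 + 1·σ_4 = 6(Δ_3 - Δ_2) = -54
Clamped end conditions give two more equations: 2h_0·σ_0 + h_0·σ_1 = 6(Δ_0 - S'(0)) = -42 and h_3·σ_3 + 2h_3·σ_4 = 6(S'(4) - Δ_3) = 60.
Solving the tridiagonal system: σ_0 = -1017/28, σ_1 = 429/14, σ_2 = -33/4, σ_3 = -303/14, σ_4 = 1143/28.
On [3, 4], with S_3(x) = a_3 + b_3·(x - 3) + c_3·(x - 3)² + d_3·(x - 3)³: c_3 = σ_3/2 = -303/28, d_3 = (σ_4 - σ_3)/(6h_3) = 583/56, b_3 = Δ_3 - h_3(2σ_3 + σ_4)/6 = -369/56.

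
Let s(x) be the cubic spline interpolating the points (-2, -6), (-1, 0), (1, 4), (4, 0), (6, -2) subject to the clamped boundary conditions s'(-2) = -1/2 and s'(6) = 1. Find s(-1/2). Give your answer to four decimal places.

2.7565

With M_i denoting the second derivative at x_i, h_i = 1, 2, 3, 2, and Δ_i = (y_(i+1) − y_i)/h_i = 6, 2, -4/3, -1:
  1·M_0 + 6·M_1 + 2·M_2 = 6(Δ_1 - Δ_0) = -24
  2·M_1 + 10·M_2 + 3·M_3 = 6(Δ_2 - Δ_1) = -20
  3·M_2 + 10·M_3 + 2·M_4 = 6(Δ_3 - Δ_2) = 2
Clamped end conditions give two more equations: 2h_0·M_0 + h_0·M_1 = 6(Δ_0 - s'(-2)) = 39 and h_3·M_3 + 2h_3·M_4 = 6(s'(6) - Δ_3) = 12.
Solving the tridiagonal system: M_0 = 6386/273, M_1 = -2125/273, M_2 = -94/273, M_3 = -30/91, M_4 = 288/91.
On [-1, 1], s(x) = 0 + 1994/273·(x + 1) - 2125/546·(x + 1)² + 677/1092·(x + 1)³.
With (x + 1) = 1/2: s(-1/2) = 8027/2912.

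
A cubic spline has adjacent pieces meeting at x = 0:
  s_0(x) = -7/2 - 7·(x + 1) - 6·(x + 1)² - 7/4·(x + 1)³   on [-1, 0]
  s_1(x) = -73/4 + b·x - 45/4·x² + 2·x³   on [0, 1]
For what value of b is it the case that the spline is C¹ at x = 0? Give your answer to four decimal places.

-24.2500

s_0'(x) = -7 - 12·(x + 1) - 21/4·(x + 1)², so s_0'(0) = -97/4. On the right, s_1'(0) = b, so b = -97/4.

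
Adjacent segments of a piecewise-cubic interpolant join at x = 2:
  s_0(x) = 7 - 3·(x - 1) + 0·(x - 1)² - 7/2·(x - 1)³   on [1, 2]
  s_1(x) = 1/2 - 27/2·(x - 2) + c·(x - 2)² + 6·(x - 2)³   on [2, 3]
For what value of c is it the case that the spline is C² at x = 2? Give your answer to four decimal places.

s_0''(x) = 0 - 21·(x - 1), so s_0''(2) = -21. On the right, s_1''(2) = 2c, so c = -21/2.

-10.5000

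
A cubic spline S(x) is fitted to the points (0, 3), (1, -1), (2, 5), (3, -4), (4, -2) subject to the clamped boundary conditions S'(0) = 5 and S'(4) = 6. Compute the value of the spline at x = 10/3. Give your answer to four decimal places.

Write σ_i for S''(x_i). With h_i = 1, 1, 1, 1 and divided differences Δ_i = -4, 6, -9, 2, the continuity of S' gives the tridiagonal system
  1·σ_0 + 4·σ_1 + 1·σ_2 = 6(Δ_1 - Δ_0) = 60
  1·σ_1 + 4·σ_2 + 1·σ_3 = 6(Δ_2 - Δ_1) = -90
  1·σ_2 + 4·σ_3 + 1·σ_4 = 6(Δ_3 - Δ_2) = 66
Clamped end conditions give two more equations: 2h_0·σ_0 + h_0·σ_1 = 6(Δ_0 - S'(0)) = -54 and h_3·σ_3 + 2h_3·σ_4 = 6(S'(4) - Δ_3) = 24.
Solving: σ_0 = -314/7, σ_1 = 250/7, σ_2 = -38, σ_3 = 184/7, σ_4 = -8/7.
On [3, 4], S(x) = -4 - 46/7·(x - 3) + 92/7·(x - 3)² - 32/7·(x - 3)³.
With (x - 3) = 1/3: S(10/3) = -926/189.

-4.8995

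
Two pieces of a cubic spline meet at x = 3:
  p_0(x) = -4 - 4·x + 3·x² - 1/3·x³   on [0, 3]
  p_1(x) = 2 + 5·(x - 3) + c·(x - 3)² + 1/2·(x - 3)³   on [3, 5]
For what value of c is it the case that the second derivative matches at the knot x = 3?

p_0''(x) = 6 - 2·x, so p_0''(3) = 0. On the right, p_1''(3) = 2c, so c = 0.

0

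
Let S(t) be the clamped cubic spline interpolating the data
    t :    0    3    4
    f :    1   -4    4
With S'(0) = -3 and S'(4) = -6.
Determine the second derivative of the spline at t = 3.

Write σ_i for S''(x_i). With h_i = 3, 1 and divided differences Δ_i = -5/3, 8, the continuity of S' gives the tridiagonal system
  3·σ_0 + 8·σ_1 + 1·σ_2 = 6(Δ_1 - Δ_0) = 58
Clamped end conditions give two more equations: 2h_0·σ_0 + h_0·σ_1 = 6(Δ_0 - S'(0)) = 8 and h_1·σ_1 + 2h_1·σ_2 = 6(S'(4) - Δ_1) = -84.
Hence σ_0 = -20/3, σ_1 = 16, σ_2 = -50.

16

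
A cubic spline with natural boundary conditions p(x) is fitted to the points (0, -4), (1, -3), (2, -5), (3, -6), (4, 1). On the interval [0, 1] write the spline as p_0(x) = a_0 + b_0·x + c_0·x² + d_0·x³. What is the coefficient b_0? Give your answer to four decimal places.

1.7321

Put m_i = p'' at the i-th knot. Here h = (1, 1, 1, 1) and Δ = (1, -2, -1, 7), so the interior equations h_(i-1)·m_(i-1) + 2(h_(i-1)+h_i)·m_i + h_i·m_(i+1) = 6(Δ_i − Δ_(i-1)) read
  1·m_0 + 4·m_1 + 1·m_2 = 6(Δ_1 - Δ_0) = -18
  1·m_1 + 4·m_2 + 1·m_3 = 6(Δ_2 - Δ_1) = 6
  1·m_2 + 4·m_3 + 1·m_4 = 6(Δ_3 - Δ_2) = 48
Natural end conditions: m_0 = m_4 = 0.
Solving: m_0 = 0, m_1 = -123/28, m_2 = -3/7, m_3 = 339/28, m_4 = 0.
On [0, 1], with p_0(x) = a_0 + b_0·x + c_0·x² + d_0·x³: c_0 = m_0/2 = 0, d_0 = (m_1 - m_0)/(6h_0) = -41/56, b_0 = Δ_0 - h_0(2m_0 + m_1)/6 = 97/56.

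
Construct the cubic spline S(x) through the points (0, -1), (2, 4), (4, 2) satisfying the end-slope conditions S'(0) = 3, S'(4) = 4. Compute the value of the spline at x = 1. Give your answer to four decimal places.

2.4063

With σ_i denoting the second derivative at x_i, h_i = 2, 2, and Δ_i = (y_(i+1) − y_i)/h_i = 5/2, -1:
  2·σ_0 + 8·σ_1 + 2·σ_2 = 6(Δ_1 - Δ_0) = -21
Clamped end conditions give two more equations: 2h_0·σ_0 + h_0·σ_1 = 6(Δ_0 - S'(0)) = -3 and h_1·σ_1 + 2h_1·σ_2 = 6(S'(4) - Δ_1) = 30.
Hence σ_0 = 17/8, σ_1 = -23/4, σ_2 = 83/8.
On [0, 2], S(x) = -1 + 3·x + 17/16·x² - 21/32·x³.
With x = 1: S(1) = 77/32.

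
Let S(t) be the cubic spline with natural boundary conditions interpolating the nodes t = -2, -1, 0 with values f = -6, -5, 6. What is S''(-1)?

Put M_i = S'' at the i-th knot. Here h = (1, 1) and Δ = (1, 11), so the interior equations h_(i-1)·M_(i-1) + 2(h_(i-1)+h_i)·M_i + h_i·M_(i+1) = 6(Δ_i − Δ_(i-1)) read
  1·M_0 + 4·M_1 + 1·M_2 = 6(Δ_1 - Δ_0) = 60
Natural end conditions: M_0 = M_2 = 0.
Solving the tridiagonal system: M_0 = 0, M_1 = 15, M_2 = 0.

15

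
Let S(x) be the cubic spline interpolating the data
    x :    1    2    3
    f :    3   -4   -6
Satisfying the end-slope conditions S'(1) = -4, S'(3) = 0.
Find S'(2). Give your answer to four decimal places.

-5.7500

With m_i denoting the second derivative at x_i, h_i = 1, 1, and Δ_i = (y_(i+1) − y_i)/h_i = -7, -2:
  1·m_0 + 4·m_1 + 1·m_2 = 6(Δ_1 - Δ_0) = 30
Clamped end conditions give two more equations: 2h_0·m_0 + h_0·m_1 = 6(Δ_0 - S'(1)) = -18 and h_1·m_1 + 2h_1·m_2 = 6(S'(3) - Δ_1) = 12.
Solving: m_0 = -29/2, m_1 = 11, m_2 = 1/2.
On [2, 3], S'(x) = b_1 + 2c_1·(x - 2) + 3d_1·(x - 2)² with b_1 = Δ_1 - h_1(2m_1 + m_2)/6 = -23/4, c_1 = m_1/2 = 11/2, d_1 = (m_2 - m_1)/(6h_1) = -7/4. So S'(2) = -23/4.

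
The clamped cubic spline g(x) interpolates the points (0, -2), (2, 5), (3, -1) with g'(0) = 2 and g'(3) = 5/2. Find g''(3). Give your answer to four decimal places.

35.1667

With m_i denoting the second derivative at x_i, h_i = 2, 1, and Δ_i = (y_(i+1) − y_i)/h_i = 7/2, -6:
  2·m_0 + 6·m_1 + 1·m_2 = 6(Δ_1 - Δ_0) = -57
Clamped end conditions give two more equations: 2h_0·m_0 + h_0·m_1 = 6(Δ_0 - g'(0)) = 9 and h_1·m_1 + 2h_1·m_2 = 6(g'(3) - Δ_1) = 51.
Forward elimination and back-substitution give m_0 = 143/12, m_1 = -58/3, m_2 = 211/6.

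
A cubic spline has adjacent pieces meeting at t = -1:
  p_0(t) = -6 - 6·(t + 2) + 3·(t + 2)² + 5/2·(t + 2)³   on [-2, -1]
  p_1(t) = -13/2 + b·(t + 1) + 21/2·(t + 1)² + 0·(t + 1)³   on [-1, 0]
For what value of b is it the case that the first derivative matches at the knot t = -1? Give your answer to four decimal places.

p_0'(t) = -6 + 6·(t + 2) + 15/2·(t + 2)², so p_0'(-1) = 15/2. On the right, p_1'(-1) = b, so b = 15/2.

7.5000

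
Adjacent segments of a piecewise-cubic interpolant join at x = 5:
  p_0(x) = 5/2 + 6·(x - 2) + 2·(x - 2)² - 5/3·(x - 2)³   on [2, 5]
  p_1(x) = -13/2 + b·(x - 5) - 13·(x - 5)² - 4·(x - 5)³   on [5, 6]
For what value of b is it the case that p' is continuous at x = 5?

p_0'(x) = 6 + 4·(x - 2) - 5·(x - 2)², so p_0'(5) = -27. On the right, p_1'(5) = b, so b = -27.

-27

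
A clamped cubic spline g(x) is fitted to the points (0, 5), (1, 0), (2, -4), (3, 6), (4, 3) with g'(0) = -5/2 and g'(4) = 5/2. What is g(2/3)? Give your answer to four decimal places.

Put M_i = g'' at the i-th knot. Here h = (1, 1, 1, 1) and Δ = (-5, -4, 10, -3), so the interior equations h_(i-1)·M_(i-1) + 2(h_(i-1)+h_i)·M_i + h_i·M_(i+1) = 6(Δ_i − Δ_(i-1)) read
  1·M_0 + 4·M_1 + 1·M_2 = 6(Δ_1 - Δ_0) = 6
  1·M_1 + 4·M_2 + 1·M_3 = 6(Δ_2 - Δ_1) = 84
  1·M_2 + 4·M_3 + 1·M_4 = 6(Δ_3 - Δ_2) = -78
Clamped end conditions give two more equations: 2h_0·M_0 + h_0·M_1 = 6(Δ_0 - g'(0)) = -15 and h_3·M_3 + 2h_3·M_4 = 6(g'(4) - Δ_3) = 33.
Solving: M_0 = -139/28, M_1 = -71/14, M_2 = 125/4, M_3 = -503/14, M_4 = 965/28.
On [0, 1], g(x) = 5 - 5/2·x - 139/56·x² - 1/56·x³.
With x = 2/3: g(2/3) = 841/378.

2.2249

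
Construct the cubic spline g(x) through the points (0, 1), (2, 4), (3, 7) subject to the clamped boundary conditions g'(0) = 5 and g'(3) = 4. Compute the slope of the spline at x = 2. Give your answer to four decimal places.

1.5833

Write m_i for g''(x_i). With h_i = 2, 1 and divided differences Δ_i = 3/2, 3, the continuity of g' gives the tridiagonal system
  2·m_0 + 6·m_1 + 1·m_2 = 6(Δ_1 - Δ_0) = 9
Clamped end conditions give two more equations: 2h_0·m_0 + h_0·m_1 = 6(Δ_0 - g'(0)) = -21 and h_1·m_1 + 2h_1·m_2 = 6(g'(3) - Δ_1) = 6.
Forward elimination and back-substitution give m_0 = -85/12, m_1 = 11/3, m_2 = 7/6.
On [2, 3], g'(x) = b_1 + 2c_1·(x - 2) + 3d_1·(x - 2)² with b_1 = Δ_1 - h_1(2m_1 + m_2)/6 = 19/12, c_1 = m_1/2 = 11/6, d_1 = (m_2 - m_1)/(6h_1) = -5/12. So g'(2) = 19/12.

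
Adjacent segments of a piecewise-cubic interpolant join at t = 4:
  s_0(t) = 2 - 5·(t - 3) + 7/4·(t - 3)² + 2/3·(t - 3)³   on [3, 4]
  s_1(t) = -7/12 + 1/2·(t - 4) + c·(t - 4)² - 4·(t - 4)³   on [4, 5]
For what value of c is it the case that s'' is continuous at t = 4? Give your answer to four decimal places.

3.7500

s_0''(t) = 7/2 + 4·(t - 3), so s_0''(4) = 15/2. On the right, s_1''(4) = 2c, so c = 15/4.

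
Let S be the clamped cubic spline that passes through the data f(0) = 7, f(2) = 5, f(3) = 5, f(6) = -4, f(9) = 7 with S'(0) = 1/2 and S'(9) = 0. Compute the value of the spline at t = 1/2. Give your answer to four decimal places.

6.8469

Put M_i = S'' at the i-th knot. Here h = (2, 1, 3, 3) and Δ = (-1, 0, -3, 11/3), so the interior equations h_(i-1)·M_(i-1) + 2(h_(i-1)+h_i)·M_i + h_i·M_(i+1) = 6(Δ_i − Δ_(i-1)) read
  2·M_0 + 6·M_1 + 1·M_2 = 6(Δ_1 - Δ_0) = 6
  1·M_1 + 8·M_2 + 3·M_3 = 6(Δ_2 - Δ_1) = -18
  3·M_2 + 12·M_3 + 3·M_4 = 6(Δ_3 - Δ_2) = 40
Clamped end conditions give two more equations: 2h_0·M_0 + h_0·M_1 = 6(Δ_0 - S'(0)) = -9 and h_3·M_3 + 2h_3·M_4 = 6(S'(9) - Δ_3) = -22.
Solving the tridiagonal system: M_0 = -1231/324, M_1 = 251/81, M_2 = -809/162, M_3 = 509/81, M_4 = -1103/162.
On [0, 2], S(t) = 7 + 1/2·t - 1231/648·t² + 745/1296·t³.
With t = 1/2: S(1/2) = 23663/3456.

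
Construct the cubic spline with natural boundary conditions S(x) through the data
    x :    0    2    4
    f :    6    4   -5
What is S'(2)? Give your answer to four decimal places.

-2.7500

Let m_i = S''(x_i). Step sizes h_i = 2, 2; slopes of the chords Δ_i = (y_(i+1) - y_i)/h_i = -1, -9/2.
  2·m_0 + 8·m_1 + 2·m_2 = 6(Δ_1 - Δ_0) = -21
Natural end conditions: m_0 = m_2 = 0.
Forward elimination and back-substitution give m_0 = 0, m_1 = -21/8, m_2 = 0.
On [2, 4], S'(x) = b_1 + 2c_1·(x - 2) + 3d_1·(x - 2)² with b_1 = Δ_1 - h_1(2m_1 + m_2)/6 = -11/4, c_1 = m_1/2 = -21/16, d_1 = (m_2 - m_1)/(6h_1) = 7/32. So S'(2) = -11/4.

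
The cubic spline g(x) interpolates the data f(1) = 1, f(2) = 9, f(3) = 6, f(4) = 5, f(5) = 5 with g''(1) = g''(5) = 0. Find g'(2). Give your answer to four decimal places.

1.8571

Put m_i = g'' at the i-th knot. Here h = (1, 1, 1, 1) and Δ = (8, -3, -1, 0), so the interior equations h_(i-1)·m_(i-1) + 2(h_(i-1)+h_i)·m_i + h_i·m_(i+1) = 6(Δ_i − Δ_(i-1)) read
  1·m_0 + 4·m_1 + 1·m_2 = 6(Δ_1 - Δ_0) = -66
  1·m_1 + 4·m_2 + 1·m_3 = 6(Δ_2 - Δ_1) = 12
  1·m_2 + 4·m_3 + 1·m_4 = 6(Δ_3 - Δ_2) = 6
Natural end conditions: m_0 = m_4 = 0.
Solving the tridiagonal system: m_0 = 0, m_1 = -129/7, m_2 = 54/7, m_3 = -3/7, m_4 = 0.
On [2, 3], g'(x) = b_1 + 2c_1·(x - 2) + 3d_1·(x - 2)² with b_1 = Δ_1 - h_1(2m_1 + m_2)/6 = 13/7, c_1 = m_1/2 = -129/14, d_1 = (m_2 - m_1)/(6h_1) = 61/14. So g'(2) = 13/7.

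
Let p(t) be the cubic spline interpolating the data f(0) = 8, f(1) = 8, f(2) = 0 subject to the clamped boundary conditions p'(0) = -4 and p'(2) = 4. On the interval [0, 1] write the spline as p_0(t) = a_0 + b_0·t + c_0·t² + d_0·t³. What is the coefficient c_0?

Let σ_i = p''(x_i). Step sizes h_i = 1, 1; slopes of the chords Δ_i = (y_(i+1) - y_i)/h_i = 0, -8.
  1·σ_0 + 4·σ_1 + 1·σ_2 = 6(Δ_1 - Δ_0) = -48
Clamped end conditions give two more equations: 2h_0·σ_0 + h_0·σ_1 = 6(Δ_0 - p'(0)) = 24 and h_1·σ_1 + 2h_1·σ_2 = 6(p'(2) - Δ_1) = 72.
Solving the tridiagonal system: σ_0 = 28, σ_1 = -32, σ_2 = 52.
On [0, 1], with p_0(t) = a_0 + b_0·t + c_0·t² + d_0·t³: c_0 = σ_0/2 = 14, d_0 = (σ_1 - σ_0)/(6h_0) = -10, b_0 = Δ_0 - h_0(2σ_0 + σ_1)/6 = -4.

14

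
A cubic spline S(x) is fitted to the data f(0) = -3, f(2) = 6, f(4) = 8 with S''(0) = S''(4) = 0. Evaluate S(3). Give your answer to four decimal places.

Let σ_i = S''(x_i). Step sizes h_i = 2, 2; slopes of the chords Δ_i = (y_(i+1) - y_i)/h_i = 9/2, 1.
  2·σ_0 + 8·σ_1 + 2·σ_2 = 6(Δ_1 - Δ_0) = -21
Natural end conditions: σ_0 = σ_2 = 0.
Forward elimination and back-substitution give σ_0 = 0, σ_1 = -21/8, σ_2 = 0.
On [2, 4], S(x) = 6 + 11/4·(x - 2) - 21/16·(x - 2)² + 7/32·(x - 2)³.
With (x - 2) = 1: S(3) = 245/32.

7.6563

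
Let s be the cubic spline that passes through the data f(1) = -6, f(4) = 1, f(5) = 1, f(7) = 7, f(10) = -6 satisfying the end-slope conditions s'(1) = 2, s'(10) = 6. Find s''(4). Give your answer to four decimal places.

-3.3939

Put m_i = s'' at the i-th knot. Here h = (3, 1, 2, 3) and Δ = (7/3, 0, 3, -13/3), so the interior equations h_(i-1)·m_(i-1) + 2(h_(i-1)+h_i)·m_i + h_i·m_(i+1) = 6(Δ_i − Δ_(i-1)) read
  3·m_0 + 8·m_1 + 1·m_2 = 6(Δ_1 - Δ_0) = -14
  1·m_1 + 6·m_2 + 2·m_3 = 6(Δ_2 - Δ_1) = 18
  2·m_2 + 10·m_3 + 3·m_4 = 6(Δ_3 - Δ_2) = -44
Clamped end conditions give two more equations: 2h_0·m_0 + h_0·m_1 = 6(Δ_0 - s'(1)) = 2 and h_3·m_3 + 2h_3·m_4 = 6(s'(10) - Δ_3) = 62.
Forward elimination and back-substitution give m_0 = 67/33, m_1 = -112/33, m_2 = 233/33, m_3 = -346/33, m_4 = 514/33.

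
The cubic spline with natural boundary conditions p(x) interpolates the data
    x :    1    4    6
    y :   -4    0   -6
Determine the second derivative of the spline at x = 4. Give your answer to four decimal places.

-2.6000

With M_i denoting the second derivative at x_i, h_i = 3, 2, and Δ_i = (y_(i+1) − y_i)/h_i = 4/3, -3:
  3·M_0 + 10·M_1 + 2·M_2 = 6(Δ_1 - Δ_0) = -26
Natural end conditions: M_0 = M_2 = 0.
Solving: M_0 = 0, M_1 = -13/5, M_2 = 0.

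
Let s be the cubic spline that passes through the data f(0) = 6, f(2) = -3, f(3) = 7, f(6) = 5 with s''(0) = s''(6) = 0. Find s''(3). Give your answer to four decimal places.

-10.0213

With σ_i denoting the second derivative at x_i, h_i = 2, 1, 3, and Δ_i = (y_(i+1) − y_i)/h_i = -9/2, 10, -2/3:
  2·σ_0 + 6·σ_1 + 1·σ_2 = 6(Δ_1 - Δ_0) = 87
  1·σ_1 + 8·σ_2 + 3·σ_3 = 6(Δ_2 - Δ_1) = -64
Natural end conditions: σ_0 = σ_3 = 0.
Solving the tridiagonal system: σ_0 = 0, σ_1 = 760/47, σ_2 = -471/47, σ_3 = 0.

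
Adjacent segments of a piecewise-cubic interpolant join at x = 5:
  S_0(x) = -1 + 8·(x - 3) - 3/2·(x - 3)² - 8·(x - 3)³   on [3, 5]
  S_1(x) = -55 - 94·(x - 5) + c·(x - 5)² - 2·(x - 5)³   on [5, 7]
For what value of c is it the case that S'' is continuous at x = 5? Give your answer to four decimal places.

-49.5000

S_0''(x) = -3 - 48·(x - 3), so S_0''(5) = -99. On the right, S_1''(5) = 2c, so c = -99/2.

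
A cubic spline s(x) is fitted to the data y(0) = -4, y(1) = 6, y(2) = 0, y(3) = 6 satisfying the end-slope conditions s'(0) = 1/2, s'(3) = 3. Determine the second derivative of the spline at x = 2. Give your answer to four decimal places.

Write m_i for s''(x_i). With h_i = 1, 1, 1 and divided differences Δ_i = 10, -6, 6, the continuity of s' gives the tridiagonal system
  1·m_0 + 4·m_1 + 1·m_2 = 6(Δ_1 - Δ_0) = -96
  1·m_1 + 4·m_2 + 1·m_3 = 6(Δ_2 - Δ_1) = 72
Clamped end conditions give two more equations: 2h_0·m_0 + h_0·m_1 = 6(Δ_0 - s'(0)) = 57 and h_2·m_2 + 2h_2·m_3 = 6(s'(3) - Δ_2) = -18.
Solving: m_0 = 772/15, m_1 = -689/15, m_2 = 544/15, m_3 = -407/15.

36.2667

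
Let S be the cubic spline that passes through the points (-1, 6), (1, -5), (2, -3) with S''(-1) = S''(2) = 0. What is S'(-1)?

Put σ_i = S'' at the i-th knot. Here h = (2, 1) and Δ = (-11/2, 2), so the interior equations h_(i-1)·σ_(i-1) + 2(h_(i-1)+h_i)·σ_i + h_i·σ_(i+1) = 6(Δ_i − Δ_(i-1)) read
  2·σ_0 + 6·σ_1 + 1·σ_2 = 6(Δ_1 - Δ_0) = 45
Natural end conditions: σ_0 = σ_2 = 0.
Solving: σ_0 = 0, σ_1 = 15/2, σ_2 = 0.
On [-1, 1], S'(x) = b_0 + 2c_0·(x + 1) + 3d_0·(x + 1)² with b_0 = Δ_0 - h_0(2σ_0 + σ_1)/6 = -8, c_0 = σ_0/2 = 0, d_0 = (σ_1 - σ_0)/(6h_0) = 5/8. So S'(-1) = -8.

-8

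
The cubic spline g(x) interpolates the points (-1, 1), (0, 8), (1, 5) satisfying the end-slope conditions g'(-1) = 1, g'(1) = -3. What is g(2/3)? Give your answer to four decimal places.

6.4815

Let M_i = g''(x_i). Step sizes h_i = 1, 1; slopes of the chords Δ_i = (y_(i+1) - y_i)/h_i = 7, -3.
  1·M_0 + 4·M_1 + 1·M_2 = 6(Δ_1 - Δ_0) = -60
Clamped end conditions give two more equations: 2h_0·M_0 + h_0·M_1 = 6(Δ_0 - g'(-1)) = 36 and h_1·M_1 + 2h_1·M_2 = 6(g'(1) - Δ_1) = 0.
Solving: M_0 = 31, M_1 = -26, M_2 = 13.
On [0, 1], g(x) = 8 + 7/2·x - 13·x² + 13/2·x³.
With x = 2/3: g(2/3) = 175/27.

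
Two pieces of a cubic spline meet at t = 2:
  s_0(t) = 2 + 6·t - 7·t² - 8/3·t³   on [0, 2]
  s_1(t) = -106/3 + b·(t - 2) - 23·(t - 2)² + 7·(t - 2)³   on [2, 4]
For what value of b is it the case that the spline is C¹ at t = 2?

-54

s_0'(t) = 6 - 14·t - 8·t², so s_0'(2) = -54. On the right, s_1'(2) = b, so b = -54.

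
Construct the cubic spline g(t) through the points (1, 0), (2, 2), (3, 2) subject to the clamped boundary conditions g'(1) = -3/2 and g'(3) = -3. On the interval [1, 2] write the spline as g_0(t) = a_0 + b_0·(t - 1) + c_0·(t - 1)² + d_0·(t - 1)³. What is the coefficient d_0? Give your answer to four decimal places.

Put σ_i = g'' at the i-th knot. Here h = (1, 1) and Δ = (2, 0), so the interior equations h_(i-1)·σ_(i-1) + 2(h_(i-1)+h_i)·σ_i + h_i·σ_(i+1) = 6(Δ_i − Δ_(i-1)) read
  1·σ_0 + 4·σ_1 + 1·σ_2 = 6(Δ_1 - Δ_0) = -12
Clamped end conditions give two more equations: 2h_0·σ_0 + h_0·σ_1 = 6(Δ_0 - g'(1)) = 21 and h_1·σ_1 + 2h_1·σ_2 = 6(g'(3) - Δ_1) = -18.
Forward elimination and back-substitution give σ_0 = 51/4, σ_1 = -9/2, σ_2 = -27/4.
On [1, 2], with g_0(t) = a_0 + b_0·(t - 1) + c_0·(t - 1)² + d_0·(t - 1)³: c_0 = σ_0/2 = 51/8, d_0 = (σ_1 - σ_0)/(6h_0) = -23/8, b_0 = Δ_0 - h_0(2σ_0 + σ_1)/6 = -3/2.

-2.8750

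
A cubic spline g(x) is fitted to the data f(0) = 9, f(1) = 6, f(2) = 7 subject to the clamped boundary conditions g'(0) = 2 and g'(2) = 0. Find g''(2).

-10

Put m_i = g'' at the i-th knot. Here h = (1, 1) and Δ = (-3, 1), so the interior equations h_(i-1)·m_(i-1) + 2(h_(i-1)+h_i)·m_i + h_i·m_(i+1) = 6(Δ_i − Δ_(i-1)) read
  1·m_0 + 4·m_1 + 1·m_2 = 6(Δ_1 - Δ_0) = 24
Clamped end conditions give two more equations: 2h_0·m_0 + h_0·m_1 = 6(Δ_0 - g'(0)) = -30 and h_1·m_1 + 2h_1·m_2 = 6(g'(2) - Δ_1) = -6.
Solving the tridiagonal system: m_0 = -22, m_1 = 14, m_2 = -10.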